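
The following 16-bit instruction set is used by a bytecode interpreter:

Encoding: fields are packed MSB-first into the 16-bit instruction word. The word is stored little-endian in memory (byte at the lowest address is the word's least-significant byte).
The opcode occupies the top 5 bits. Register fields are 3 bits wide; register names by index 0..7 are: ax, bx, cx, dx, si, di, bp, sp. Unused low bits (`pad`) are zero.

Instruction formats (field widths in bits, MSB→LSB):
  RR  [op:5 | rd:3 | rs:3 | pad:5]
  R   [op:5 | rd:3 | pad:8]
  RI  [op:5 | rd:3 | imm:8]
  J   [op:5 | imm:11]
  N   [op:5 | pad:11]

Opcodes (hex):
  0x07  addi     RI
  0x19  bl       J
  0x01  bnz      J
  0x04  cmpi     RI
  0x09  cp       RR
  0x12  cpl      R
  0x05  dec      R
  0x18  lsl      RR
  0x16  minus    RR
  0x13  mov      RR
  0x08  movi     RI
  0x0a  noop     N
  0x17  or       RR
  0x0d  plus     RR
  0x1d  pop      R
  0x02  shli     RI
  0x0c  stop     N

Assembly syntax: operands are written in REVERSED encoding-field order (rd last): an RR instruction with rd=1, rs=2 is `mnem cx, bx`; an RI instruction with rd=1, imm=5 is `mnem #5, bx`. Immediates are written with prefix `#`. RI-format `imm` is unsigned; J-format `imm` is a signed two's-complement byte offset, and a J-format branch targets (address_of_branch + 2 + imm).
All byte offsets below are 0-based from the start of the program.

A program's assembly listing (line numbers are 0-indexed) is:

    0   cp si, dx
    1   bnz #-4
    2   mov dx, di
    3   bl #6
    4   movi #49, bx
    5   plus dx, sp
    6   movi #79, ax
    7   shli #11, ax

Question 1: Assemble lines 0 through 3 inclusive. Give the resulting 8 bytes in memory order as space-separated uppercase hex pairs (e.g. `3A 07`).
80 4B FC 0F 60 9D 06 C8

L0: cp op=0x9:5|rd=3:3|rs=4:3|pad=0:5 ⇒ 0x4b80 ⇒ little 80 4b
L1: bnz op=0x1:5|imm=-4:11 ⇒ 0x0ffc ⇒ little fc 0f
L2: mov op=0x13:5|rd=5:3|rs=3:3|pad=0:5 ⇒ 0x9d60 ⇒ little 60 9d
L3: bl op=0x19:5|imm=6:11 ⇒ 0xc806 ⇒ little 06 c8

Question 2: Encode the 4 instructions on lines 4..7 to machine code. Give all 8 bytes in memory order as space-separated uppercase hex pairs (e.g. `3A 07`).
4. movi fields op=0x8:5|rd=1:3|imm=49:8 → word 4131h → 31 41
5. plus fields op=0xd:5|rd=7:3|rs=3:3|pad=0:5 → word 6f60h → 60 6f
6. movi fields op=0x8:5|rd=0:3|imm=79:8 → word 404fh → 4f 40
7. shli fields op=0x2:5|rd=0:3|imm=11:8 → word 100bh → 0b 10

31 41 60 6F 4F 40 0B 10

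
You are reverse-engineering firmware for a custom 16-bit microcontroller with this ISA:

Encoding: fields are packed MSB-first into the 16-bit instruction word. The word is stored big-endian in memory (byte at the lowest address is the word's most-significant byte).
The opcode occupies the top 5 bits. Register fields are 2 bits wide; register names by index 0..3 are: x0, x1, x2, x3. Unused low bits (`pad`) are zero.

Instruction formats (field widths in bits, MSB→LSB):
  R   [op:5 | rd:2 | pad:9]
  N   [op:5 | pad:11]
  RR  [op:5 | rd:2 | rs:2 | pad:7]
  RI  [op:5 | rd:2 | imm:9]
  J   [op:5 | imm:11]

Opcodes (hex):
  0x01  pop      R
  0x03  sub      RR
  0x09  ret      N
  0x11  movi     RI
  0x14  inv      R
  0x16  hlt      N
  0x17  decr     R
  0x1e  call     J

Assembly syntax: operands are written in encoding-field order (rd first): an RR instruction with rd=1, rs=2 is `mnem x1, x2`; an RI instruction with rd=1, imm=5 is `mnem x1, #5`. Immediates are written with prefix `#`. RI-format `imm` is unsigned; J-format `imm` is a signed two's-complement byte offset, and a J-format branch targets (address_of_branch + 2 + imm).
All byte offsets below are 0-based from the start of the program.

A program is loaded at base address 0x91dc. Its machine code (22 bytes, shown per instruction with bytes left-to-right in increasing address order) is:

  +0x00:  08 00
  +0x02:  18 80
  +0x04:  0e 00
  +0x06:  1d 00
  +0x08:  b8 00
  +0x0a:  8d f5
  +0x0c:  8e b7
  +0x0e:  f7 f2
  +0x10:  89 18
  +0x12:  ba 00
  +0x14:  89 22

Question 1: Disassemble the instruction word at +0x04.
+0x04: 0e 00 ⇒ word 0x0e00 (big)
  op=0x0e00>>11=0x1 ⇒ pop (R)
  [10:9] rd=3 = x3

pop x3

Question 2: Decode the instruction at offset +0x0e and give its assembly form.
call #-14

off 0x0e: read f7 f2 as big → 0xf7f2
  op=0xf7f2>>11=0x1e ⇒ call (J)
  [10:0] imm=2034 (s11→-14) = #-14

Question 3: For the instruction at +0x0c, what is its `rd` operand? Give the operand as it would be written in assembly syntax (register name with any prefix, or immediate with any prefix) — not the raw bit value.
off 0x0c: read 8e b7 as big → 0x8eb7
  opcode bits[15:11]=0x11: movi/RI
  rd@[10:9]=0x3 ⇒ x3
  imm@[8:0]=0xb7 ⇒ #183

x3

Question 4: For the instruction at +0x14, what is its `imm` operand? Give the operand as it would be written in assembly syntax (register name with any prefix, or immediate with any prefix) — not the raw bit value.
#290

[14] 89 22 → 0x8922
  op=0x8922>>11=0x11 ⇒ movi (RI)
  [10:9] rd=0 = x0
  [8:0] imm=290 = #290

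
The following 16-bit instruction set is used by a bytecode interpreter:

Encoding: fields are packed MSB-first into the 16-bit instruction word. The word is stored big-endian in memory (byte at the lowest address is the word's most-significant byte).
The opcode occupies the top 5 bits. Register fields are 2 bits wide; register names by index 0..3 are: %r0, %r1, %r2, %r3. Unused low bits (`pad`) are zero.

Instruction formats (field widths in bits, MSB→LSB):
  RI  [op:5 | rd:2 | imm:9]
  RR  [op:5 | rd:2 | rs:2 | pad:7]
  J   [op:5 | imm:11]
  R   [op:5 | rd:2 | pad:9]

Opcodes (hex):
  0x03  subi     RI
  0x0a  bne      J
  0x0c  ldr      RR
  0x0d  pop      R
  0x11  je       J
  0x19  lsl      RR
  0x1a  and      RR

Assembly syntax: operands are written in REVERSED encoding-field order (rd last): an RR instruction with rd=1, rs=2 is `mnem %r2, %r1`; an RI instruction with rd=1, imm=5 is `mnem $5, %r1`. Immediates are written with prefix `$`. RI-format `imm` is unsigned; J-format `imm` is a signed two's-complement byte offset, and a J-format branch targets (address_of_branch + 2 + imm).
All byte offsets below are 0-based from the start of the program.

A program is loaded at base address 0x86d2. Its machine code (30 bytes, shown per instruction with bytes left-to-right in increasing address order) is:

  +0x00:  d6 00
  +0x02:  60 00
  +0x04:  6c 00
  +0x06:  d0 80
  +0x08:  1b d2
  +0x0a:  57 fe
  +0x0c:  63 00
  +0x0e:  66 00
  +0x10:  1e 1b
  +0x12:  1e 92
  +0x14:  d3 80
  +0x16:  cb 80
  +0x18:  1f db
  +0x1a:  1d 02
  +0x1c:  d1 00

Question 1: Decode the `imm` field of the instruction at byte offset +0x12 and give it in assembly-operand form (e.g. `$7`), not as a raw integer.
$146

[12] 1e 92 → 0x1e92
  op=0x1e92>>11=0x3 ⇒ subi (RI)
  rd: (w>>9)&0x3=0x3 → %r3
  imm: (w>>0)&0x1ff=0x92 → $146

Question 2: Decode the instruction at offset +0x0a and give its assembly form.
+0x0a: 57 fe ⇒ word 0x57fe (big)
  opcode bits[15:11]=0xa: bne/J
  imm@[10:0]=0x7fe (s11→-2) ⇒ $-2

bne $-2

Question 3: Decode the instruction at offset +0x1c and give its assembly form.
@+1c  big-endian(d1 00) = 0xd100
  op=0xd100>>11=0x1a ⇒ and (RR)
  [10:9] rd=0 = %r0
  [8:7] rs=2 = %r2

and %r2, %r0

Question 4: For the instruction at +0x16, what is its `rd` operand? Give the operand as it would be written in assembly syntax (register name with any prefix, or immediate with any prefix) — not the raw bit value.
%r1

[16] cb 80 → 0xcb80
  top 5b → 0x19 → lsl [RR]
  rd@[10:9]=0x1 ⇒ %r1
  rs@[8:7]=0x3 ⇒ %r3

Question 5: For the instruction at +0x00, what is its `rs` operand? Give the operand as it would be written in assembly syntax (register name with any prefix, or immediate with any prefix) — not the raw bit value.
%r0

off 0x00: read d6 00 as big → 0xd600
  opcode bits[15:11]=0x1a: and/RR
  [10:9] rd=3 = %r3
  [8:7] rs=0 = %r0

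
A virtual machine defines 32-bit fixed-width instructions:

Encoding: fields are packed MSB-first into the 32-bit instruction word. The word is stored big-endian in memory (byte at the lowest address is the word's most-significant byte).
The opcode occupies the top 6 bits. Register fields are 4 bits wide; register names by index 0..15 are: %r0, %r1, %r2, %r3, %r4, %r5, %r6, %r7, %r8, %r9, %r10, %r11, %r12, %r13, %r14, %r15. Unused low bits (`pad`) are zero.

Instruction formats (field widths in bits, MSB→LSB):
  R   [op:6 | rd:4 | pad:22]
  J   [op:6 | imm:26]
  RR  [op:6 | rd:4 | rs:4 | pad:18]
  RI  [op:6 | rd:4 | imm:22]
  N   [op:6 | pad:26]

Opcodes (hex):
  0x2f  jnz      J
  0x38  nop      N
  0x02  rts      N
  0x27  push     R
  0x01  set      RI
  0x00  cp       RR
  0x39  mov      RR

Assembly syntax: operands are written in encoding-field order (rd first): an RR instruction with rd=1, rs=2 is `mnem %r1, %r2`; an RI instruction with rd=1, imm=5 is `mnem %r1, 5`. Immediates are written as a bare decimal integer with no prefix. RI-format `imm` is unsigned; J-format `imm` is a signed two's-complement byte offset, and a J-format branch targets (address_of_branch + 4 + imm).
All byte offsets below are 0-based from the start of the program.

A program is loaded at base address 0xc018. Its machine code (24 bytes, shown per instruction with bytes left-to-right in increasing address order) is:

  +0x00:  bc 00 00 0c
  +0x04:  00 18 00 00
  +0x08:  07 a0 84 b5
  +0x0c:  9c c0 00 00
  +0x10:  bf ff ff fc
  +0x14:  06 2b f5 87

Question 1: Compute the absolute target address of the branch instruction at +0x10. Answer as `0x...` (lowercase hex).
@+10  big-endian(bf ff ff fc) = 0xbffffffc
  opcode bits[31:26]=0x2f: jnz/J
  imm: (w>>0)&0x3ffffff=0x3fffffc (s26→-4) → -4
  target = base 0xc018 + off 0x10 + 4 + imm -4 = 0xc028

0xc028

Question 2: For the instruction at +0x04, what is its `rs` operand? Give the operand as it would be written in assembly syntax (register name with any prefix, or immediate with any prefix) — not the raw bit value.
[04] 00 18 00 00 → 0x00180000
  op=0x00180000>>26=0x0 ⇒ cp (RR)
  rd@[25:22]=0x0 ⇒ %r0
  rs@[21:18]=0x6 ⇒ %r6

%r6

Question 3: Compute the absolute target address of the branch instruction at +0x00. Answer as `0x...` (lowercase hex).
off 0x00: read bc 00 00 0c as big → 0xbc00000c
  opcode bits[31:26]=0x2f: jnz/J
  imm: (w>>0)&0x3ffffff=0xc → 12
  target = base 0xc018 + off 0x00 + 4 + imm 12 = 0xc028

0xc028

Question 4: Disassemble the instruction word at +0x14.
set %r8, 2880903

+0x14: 06 2b f5 87 ⇒ word 0x062bf587 (big)
  top 6b → 0x1 → set [RI]
  rd: (w>>22)&0xf=0x8 → %r8
  imm: (w>>0)&0x3fffff=0x2bf587 → 2880903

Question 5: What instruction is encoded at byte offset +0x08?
+0x08: 07 a0 84 b5 ⇒ word 0x07a084b5 (big)
  top 6b → 0x1 → set [RI]
  rd: (w>>22)&0xf=0xe → %r14
  imm: (w>>0)&0x3fffff=0x2084b5 → 2131125

set %r14, 2131125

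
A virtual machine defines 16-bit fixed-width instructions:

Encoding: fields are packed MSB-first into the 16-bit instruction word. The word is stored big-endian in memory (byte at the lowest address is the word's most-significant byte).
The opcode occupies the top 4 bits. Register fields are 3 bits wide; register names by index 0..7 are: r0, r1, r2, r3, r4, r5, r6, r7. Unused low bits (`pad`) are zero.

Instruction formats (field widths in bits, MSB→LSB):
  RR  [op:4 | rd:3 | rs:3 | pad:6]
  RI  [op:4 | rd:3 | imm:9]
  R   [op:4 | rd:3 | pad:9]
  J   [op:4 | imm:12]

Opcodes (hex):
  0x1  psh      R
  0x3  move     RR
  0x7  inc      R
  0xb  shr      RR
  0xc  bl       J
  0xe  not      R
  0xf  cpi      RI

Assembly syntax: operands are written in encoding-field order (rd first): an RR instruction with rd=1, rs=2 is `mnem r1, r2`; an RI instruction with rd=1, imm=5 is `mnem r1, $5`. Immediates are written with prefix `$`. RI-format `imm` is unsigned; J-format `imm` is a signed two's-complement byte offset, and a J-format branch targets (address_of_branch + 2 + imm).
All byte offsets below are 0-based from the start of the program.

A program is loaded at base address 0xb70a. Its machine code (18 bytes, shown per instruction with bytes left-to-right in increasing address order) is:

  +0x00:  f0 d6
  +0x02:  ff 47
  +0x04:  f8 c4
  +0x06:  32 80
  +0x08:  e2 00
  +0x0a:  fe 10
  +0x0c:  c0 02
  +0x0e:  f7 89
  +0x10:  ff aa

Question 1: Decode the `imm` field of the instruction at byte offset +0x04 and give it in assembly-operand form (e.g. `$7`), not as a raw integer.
$196

[04] f8 c4 → 0xf8c4
  op=0xf8c4>>12=0xf ⇒ cpi (RI)
  rd@[11:9]=0x4 ⇒ r4
  imm@[8:0]=0xc4 ⇒ $196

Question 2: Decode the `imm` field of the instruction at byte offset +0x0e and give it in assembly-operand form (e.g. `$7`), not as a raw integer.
+0x0e: f7 89 ⇒ word 0xf789 (big)
  top 4b → 0xf → cpi [RI]
  [11:9] rd=3 = r3
  [8:0] imm=393 = $393

$393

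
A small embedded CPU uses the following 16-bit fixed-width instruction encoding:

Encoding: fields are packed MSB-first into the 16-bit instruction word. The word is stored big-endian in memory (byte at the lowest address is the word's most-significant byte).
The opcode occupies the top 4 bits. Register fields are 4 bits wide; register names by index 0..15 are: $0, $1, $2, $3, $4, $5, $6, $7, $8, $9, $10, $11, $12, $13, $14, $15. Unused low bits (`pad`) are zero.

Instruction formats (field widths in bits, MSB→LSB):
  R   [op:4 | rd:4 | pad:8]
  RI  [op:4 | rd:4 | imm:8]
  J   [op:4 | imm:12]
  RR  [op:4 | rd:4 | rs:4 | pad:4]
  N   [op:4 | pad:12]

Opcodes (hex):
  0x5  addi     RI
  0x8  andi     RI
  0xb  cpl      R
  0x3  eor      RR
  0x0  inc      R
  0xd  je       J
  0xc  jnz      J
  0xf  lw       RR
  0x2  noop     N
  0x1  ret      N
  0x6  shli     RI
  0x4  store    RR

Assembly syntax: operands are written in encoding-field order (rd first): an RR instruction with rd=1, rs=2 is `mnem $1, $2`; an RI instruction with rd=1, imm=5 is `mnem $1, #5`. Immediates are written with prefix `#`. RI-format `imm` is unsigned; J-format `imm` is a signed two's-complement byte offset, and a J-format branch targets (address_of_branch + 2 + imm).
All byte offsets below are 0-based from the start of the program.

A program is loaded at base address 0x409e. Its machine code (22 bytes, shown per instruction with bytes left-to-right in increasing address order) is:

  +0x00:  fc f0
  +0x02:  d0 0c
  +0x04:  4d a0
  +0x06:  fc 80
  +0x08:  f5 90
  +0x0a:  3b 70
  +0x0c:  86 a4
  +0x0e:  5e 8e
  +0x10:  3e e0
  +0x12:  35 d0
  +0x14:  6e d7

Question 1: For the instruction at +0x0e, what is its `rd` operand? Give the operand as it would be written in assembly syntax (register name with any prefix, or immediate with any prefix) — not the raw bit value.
+0x0e: 5e 8e ⇒ word 0x5e8e (big)
  top 4b → 0x5 → addi [RI]
  rd: (w>>8)&0xf=0xe → $14
  imm: (w>>0)&0xff=0x8e → #142

$14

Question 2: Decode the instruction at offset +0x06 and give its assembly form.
lw $12, $8

[06] fc 80 → 0xfc80
  op=0xfc80>>12=0xf ⇒ lw (RR)
  [11:8] rd=12 = $12
  [7:4] rs=8 = $8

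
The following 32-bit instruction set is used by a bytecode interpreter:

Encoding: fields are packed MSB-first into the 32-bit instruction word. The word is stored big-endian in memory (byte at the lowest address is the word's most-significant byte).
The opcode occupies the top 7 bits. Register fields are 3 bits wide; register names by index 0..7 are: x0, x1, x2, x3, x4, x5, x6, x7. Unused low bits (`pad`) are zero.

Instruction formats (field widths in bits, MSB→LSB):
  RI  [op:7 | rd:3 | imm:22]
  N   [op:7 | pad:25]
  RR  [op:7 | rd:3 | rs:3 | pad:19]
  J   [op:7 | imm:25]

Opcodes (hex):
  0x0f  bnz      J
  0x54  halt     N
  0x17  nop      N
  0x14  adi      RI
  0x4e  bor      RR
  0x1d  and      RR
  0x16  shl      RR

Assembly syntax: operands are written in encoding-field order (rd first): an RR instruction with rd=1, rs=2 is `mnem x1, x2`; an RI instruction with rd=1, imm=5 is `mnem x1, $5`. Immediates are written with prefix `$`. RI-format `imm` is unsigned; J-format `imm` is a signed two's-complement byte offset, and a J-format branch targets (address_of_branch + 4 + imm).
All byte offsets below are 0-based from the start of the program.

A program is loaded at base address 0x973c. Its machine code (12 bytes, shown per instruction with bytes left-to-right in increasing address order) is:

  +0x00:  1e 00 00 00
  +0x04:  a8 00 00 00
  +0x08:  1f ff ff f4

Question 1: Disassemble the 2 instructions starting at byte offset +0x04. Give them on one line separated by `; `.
off 0x04: read a8 00 00 00 as big → 0xa8000000
  op=0xa8000000>>25=0x54 ⇒ halt (N)
off 0x08: read 1f ff ff f4 as big → 0x1ffffff4
  op=0x1ffffff4>>25=0xf ⇒ bnz (J)
  imm@[24:0]=0x1fffff4 (s25→-12) ⇒ $-12

halt; bnz $-12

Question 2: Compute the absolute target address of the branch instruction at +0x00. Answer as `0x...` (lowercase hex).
+0x00: 1e 00 00 00 ⇒ word 0x1e000000 (big)
  opcode bits[31:25]=0xf: bnz/J
  imm: (w>>0)&0x1ffffff=0x0 → $0
  target = base 0x973c + off 0x00 + 4 + imm 0 = 0x9740

0x9740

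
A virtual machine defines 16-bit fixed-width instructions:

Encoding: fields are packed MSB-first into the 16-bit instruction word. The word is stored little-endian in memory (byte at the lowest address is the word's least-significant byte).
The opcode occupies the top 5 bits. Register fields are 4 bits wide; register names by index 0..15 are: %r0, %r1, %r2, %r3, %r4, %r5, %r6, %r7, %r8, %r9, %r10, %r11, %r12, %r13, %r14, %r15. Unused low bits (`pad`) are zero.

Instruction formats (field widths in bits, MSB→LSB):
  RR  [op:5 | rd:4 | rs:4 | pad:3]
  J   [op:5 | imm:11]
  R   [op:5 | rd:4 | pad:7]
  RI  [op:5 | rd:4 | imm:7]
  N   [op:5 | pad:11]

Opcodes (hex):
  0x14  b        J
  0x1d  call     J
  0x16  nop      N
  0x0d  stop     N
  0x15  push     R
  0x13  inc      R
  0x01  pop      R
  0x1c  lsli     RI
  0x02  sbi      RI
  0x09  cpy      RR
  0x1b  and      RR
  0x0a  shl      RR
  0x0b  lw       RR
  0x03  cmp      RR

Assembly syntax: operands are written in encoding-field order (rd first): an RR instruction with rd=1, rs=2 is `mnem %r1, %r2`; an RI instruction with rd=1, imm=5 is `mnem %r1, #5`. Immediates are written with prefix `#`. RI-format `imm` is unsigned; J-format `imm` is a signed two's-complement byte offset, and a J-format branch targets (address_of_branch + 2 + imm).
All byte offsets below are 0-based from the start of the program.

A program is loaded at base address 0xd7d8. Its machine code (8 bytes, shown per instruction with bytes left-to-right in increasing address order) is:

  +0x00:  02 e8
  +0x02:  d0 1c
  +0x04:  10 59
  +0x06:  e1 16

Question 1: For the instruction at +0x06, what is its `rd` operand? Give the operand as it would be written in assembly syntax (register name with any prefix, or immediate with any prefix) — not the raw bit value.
%r13

[06] e1 16 → 0x16e1
  op=0x16e1>>11=0x2 ⇒ sbi (RI)
  rd@[10:7]=0xd ⇒ %r13
  imm@[6:0]=0x61 ⇒ #97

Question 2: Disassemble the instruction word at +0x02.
cmp %r9, %r10

[02] d0 1c → 0x1cd0
  opcode bits[15:11]=0x3: cmp/RR
  rd: (w>>7)&0xf=0x9 → %r9
  rs: (w>>3)&0xf=0xa → %r10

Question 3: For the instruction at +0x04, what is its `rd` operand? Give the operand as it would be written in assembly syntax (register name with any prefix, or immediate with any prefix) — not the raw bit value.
%r2

+0x04: 10 59 ⇒ word 0x5910 (little)
  op=0x5910>>11=0xb ⇒ lw (RR)
  [10:7] rd=2 = %r2
  [6:3] rs=2 = %r2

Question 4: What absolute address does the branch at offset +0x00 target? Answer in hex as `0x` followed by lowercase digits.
0xd7dc

[00] 02 e8 → 0xe802
  top 5b → 0x1d → call [J]
  imm@[10:0]=0x2 ⇒ #2
  target = base 0xd7d8 + off 0x00 + 2 + imm 2 = 0xd7dc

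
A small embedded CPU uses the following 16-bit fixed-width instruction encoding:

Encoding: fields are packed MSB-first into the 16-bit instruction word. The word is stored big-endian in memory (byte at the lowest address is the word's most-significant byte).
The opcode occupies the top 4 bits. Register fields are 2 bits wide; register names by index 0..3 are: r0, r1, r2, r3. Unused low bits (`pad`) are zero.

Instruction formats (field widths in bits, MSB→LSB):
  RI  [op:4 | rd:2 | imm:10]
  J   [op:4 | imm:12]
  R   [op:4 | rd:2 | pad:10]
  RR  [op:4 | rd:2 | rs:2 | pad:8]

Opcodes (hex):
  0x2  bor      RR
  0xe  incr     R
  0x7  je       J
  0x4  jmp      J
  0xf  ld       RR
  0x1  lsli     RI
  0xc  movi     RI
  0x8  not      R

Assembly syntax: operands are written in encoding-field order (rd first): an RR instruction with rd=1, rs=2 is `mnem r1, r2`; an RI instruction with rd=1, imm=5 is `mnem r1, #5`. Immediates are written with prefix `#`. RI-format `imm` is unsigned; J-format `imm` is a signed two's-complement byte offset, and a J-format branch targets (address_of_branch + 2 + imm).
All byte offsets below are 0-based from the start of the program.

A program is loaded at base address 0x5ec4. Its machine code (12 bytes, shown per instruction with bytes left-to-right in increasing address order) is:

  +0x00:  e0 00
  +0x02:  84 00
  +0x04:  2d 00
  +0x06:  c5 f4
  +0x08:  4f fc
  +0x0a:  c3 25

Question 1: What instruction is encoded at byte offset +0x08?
jmp #-4

+0x08: 4f fc ⇒ word 0x4ffc (big)
  op=0x4ffc>>12=0x4 ⇒ jmp (J)
  imm@[11:0]=0xffc (s12→-4) ⇒ #-4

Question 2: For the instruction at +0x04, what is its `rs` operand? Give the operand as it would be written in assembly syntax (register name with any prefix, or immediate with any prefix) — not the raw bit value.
[04] 2d 00 → 0x2d00
  top 4b → 0x2 → bor [RR]
  rd: (w>>10)&0x3=0x3 → r3
  rs: (w>>8)&0x3=0x1 → r1

r1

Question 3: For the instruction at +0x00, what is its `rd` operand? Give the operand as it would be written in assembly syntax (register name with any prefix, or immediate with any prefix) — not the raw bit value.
r0

[00] e0 00 → 0xe000
  top 4b → 0xe → incr [R]
  rd: (w>>10)&0x3=0x0 → r0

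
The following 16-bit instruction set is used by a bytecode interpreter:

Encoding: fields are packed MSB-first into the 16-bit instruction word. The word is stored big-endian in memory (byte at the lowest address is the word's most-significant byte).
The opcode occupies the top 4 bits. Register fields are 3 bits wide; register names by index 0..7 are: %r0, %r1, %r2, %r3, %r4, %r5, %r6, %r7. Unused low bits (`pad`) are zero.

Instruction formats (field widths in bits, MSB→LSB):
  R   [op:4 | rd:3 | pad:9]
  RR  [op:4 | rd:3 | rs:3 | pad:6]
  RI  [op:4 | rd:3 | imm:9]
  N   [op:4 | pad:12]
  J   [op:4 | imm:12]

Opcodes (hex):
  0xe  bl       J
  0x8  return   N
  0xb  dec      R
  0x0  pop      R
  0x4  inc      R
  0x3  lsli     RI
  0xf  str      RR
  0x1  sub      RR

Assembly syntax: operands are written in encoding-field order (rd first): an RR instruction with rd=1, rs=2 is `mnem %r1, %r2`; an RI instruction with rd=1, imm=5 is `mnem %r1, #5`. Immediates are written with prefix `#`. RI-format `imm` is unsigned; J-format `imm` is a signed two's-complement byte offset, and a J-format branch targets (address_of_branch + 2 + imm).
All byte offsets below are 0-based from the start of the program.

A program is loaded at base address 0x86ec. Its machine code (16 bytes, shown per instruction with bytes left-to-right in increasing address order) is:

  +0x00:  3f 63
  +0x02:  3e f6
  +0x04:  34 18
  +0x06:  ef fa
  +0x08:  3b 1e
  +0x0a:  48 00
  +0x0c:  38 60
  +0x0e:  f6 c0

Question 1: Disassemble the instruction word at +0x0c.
lsli %r4, #96

[0c] 38 60 → 0x3860
  opcode bits[15:12]=0x3: lsli/RI
  rd@[11:9]=0x4 ⇒ %r4
  imm@[8:0]=0x60 ⇒ #96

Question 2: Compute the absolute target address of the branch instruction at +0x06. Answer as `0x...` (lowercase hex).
0x86ee

+0x06: ef fa ⇒ word 0xeffa (big)
  opcode bits[15:12]=0xe: bl/J
  imm: (w>>0)&0xfff=0xffa (s12→-6) → #-6
  target = base 0x86ec + off 0x06 + 2 + imm -6 = 0x86ee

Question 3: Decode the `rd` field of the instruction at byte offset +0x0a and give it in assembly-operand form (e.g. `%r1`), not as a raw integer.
off 0x0a: read 48 00 as big → 0x4800
  top 4b → 0x4 → inc [R]
  rd: (w>>9)&0x7=0x4 → %r4

%r4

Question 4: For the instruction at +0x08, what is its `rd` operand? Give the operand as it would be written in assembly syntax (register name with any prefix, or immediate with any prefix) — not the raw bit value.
%r5

off 0x08: read 3b 1e as big → 0x3b1e
  opcode bits[15:12]=0x3: lsli/RI
  rd@[11:9]=0x5 ⇒ %r5
  imm@[8:0]=0x11e ⇒ #286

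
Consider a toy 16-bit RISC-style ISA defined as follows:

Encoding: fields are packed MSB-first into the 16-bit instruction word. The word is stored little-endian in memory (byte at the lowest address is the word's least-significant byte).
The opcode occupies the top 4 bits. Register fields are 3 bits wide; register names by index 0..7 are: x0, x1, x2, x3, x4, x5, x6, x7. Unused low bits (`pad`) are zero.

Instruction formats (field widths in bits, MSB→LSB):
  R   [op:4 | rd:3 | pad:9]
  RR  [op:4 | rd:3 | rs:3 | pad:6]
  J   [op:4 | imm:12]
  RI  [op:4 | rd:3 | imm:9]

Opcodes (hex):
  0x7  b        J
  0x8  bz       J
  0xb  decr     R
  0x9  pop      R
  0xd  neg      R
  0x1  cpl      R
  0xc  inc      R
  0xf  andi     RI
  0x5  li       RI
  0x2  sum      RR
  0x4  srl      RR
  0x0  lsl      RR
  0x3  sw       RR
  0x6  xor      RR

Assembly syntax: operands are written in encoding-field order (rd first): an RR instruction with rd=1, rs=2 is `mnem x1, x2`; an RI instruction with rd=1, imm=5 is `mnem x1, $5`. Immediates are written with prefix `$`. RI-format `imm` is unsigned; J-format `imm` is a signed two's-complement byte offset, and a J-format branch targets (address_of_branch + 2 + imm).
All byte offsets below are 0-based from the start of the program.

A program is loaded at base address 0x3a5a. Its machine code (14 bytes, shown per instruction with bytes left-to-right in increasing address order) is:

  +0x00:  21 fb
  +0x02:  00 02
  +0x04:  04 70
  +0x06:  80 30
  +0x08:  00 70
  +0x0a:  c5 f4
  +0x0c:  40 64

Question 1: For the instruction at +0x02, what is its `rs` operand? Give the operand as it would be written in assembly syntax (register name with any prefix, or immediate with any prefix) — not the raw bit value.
off 0x02: read 00 02 as little → 0x0200
  top 4b → 0x0 → lsl [RR]
  [11:9] rd=1 = x1
  [8:6] rs=0 = x0

x0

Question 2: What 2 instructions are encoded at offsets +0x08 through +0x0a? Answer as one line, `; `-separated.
+0x08: 00 70 ⇒ word 0x7000 (little)
  top 4b → 0x7 → b [J]
  imm: (w>>0)&0xfff=0x0 → $0
+0x0a: c5 f4 ⇒ word 0xf4c5 (little)
  top 4b → 0xf → andi [RI]
  rd: (w>>9)&0x7=0x2 → x2
  imm: (w>>0)&0x1ff=0xc5 → $197

b $0; andi x2, $197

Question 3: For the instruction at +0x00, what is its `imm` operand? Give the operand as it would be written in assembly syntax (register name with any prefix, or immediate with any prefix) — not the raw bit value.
$289

@+00  little-endian(21 fb) = 0xfb21
  op=0xfb21>>12=0xf ⇒ andi (RI)
  [11:9] rd=5 = x5
  [8:0] imm=289 = $289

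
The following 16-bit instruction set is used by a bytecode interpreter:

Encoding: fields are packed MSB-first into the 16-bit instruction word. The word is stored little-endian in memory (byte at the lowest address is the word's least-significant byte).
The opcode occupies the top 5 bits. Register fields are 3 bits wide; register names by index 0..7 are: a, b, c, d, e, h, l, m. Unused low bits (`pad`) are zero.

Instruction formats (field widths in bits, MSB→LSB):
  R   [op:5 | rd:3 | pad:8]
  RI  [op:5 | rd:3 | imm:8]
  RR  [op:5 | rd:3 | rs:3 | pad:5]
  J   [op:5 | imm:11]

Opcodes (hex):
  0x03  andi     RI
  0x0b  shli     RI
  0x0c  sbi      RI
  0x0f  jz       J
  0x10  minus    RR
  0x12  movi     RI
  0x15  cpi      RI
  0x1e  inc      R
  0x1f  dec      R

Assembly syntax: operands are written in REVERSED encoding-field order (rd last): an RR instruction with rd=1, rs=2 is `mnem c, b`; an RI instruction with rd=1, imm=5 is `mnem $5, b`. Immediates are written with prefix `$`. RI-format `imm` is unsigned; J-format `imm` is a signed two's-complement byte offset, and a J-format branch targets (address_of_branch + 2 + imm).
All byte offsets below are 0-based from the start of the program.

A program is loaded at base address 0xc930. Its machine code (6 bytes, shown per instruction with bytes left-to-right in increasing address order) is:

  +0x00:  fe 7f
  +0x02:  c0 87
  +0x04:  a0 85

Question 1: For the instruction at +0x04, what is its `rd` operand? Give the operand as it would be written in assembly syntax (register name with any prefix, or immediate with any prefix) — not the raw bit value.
@+04  little-endian(a0 85) = 0x85a0
  op=0x85a0>>11=0x10 ⇒ minus (RR)
  rd: (w>>8)&0x7=0x5 → h
  rs: (w>>5)&0x7=0x5 → h

h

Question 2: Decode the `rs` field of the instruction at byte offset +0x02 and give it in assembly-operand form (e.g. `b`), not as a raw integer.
l

[02] c0 87 → 0x87c0
  top 5b → 0x10 → minus [RR]
  [10:8] rd=7 = m
  [7:5] rs=6 = l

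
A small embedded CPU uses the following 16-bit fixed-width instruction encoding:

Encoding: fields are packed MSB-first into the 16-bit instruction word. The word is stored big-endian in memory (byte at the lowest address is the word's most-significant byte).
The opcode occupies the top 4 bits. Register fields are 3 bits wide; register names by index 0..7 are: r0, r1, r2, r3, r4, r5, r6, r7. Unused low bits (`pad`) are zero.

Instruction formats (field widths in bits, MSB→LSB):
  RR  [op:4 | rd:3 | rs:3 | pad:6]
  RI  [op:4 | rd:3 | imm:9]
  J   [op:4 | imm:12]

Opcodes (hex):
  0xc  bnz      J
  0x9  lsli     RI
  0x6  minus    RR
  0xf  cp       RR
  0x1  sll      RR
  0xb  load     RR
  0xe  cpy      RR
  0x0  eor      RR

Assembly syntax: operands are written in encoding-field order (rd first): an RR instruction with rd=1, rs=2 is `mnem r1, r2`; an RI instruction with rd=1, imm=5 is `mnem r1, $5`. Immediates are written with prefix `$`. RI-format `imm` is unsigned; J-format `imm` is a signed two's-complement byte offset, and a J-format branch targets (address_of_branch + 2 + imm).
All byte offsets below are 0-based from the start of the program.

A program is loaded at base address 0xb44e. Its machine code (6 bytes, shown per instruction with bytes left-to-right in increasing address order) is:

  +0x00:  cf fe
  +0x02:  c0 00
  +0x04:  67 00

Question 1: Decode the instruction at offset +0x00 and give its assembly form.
bnz $-2

+0x00: cf fe ⇒ word 0xcffe (big)
  top 4b → 0xc → bnz [J]
  [11:0] imm=4094 (s12→-2) = $-2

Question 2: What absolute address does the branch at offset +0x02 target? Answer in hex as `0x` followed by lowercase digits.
[02] c0 00 → 0xc000
  top 4b → 0xc → bnz [J]
  imm: (w>>0)&0xfff=0x0 → $0
  target = base 0xb44e + off 0x02 + 2 + imm 0 = 0xb452

0xb452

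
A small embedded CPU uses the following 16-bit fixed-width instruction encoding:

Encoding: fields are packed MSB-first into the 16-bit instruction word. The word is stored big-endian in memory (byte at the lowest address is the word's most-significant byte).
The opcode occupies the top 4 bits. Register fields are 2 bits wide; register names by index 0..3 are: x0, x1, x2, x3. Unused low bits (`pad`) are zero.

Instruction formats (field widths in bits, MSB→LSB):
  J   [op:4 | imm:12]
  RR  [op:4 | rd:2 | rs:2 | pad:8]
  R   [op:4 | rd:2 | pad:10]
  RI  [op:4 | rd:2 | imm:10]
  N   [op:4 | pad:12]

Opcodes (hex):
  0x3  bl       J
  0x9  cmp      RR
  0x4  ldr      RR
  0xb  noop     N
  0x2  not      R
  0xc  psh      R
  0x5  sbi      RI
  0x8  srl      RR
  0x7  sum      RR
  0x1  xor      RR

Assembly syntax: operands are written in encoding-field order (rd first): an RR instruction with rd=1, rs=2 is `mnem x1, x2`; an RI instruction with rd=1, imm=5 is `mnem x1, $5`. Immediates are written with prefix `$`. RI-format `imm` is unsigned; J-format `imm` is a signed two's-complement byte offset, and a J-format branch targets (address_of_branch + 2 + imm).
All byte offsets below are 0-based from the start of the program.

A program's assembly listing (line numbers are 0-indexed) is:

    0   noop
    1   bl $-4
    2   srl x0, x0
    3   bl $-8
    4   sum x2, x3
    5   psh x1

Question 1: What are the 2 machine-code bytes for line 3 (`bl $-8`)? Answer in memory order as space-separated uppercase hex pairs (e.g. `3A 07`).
3. bl fields op=0x3:4|imm=-8:12 → word 3ff8h → 3f f8

3F F8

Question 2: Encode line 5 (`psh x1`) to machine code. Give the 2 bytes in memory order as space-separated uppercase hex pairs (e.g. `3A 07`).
L5: psh op=0xc:4|rd=1:2|pad=0:10 ⇒ 0xc400 ⇒ big c4 00

C4 00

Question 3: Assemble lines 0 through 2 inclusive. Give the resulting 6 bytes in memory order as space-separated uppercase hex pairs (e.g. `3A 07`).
B0 00 3F FC 80 00

line 0 (noop): pack op=0xb:4|pad=0:12 = 0xb000; big→ b0 00
line 1 (bl): pack op=0x3:4|imm=-4:12 = 0x3ffc; big→ 3f fc
line 2 (srl): pack op=0x8:4|rd=0:2|rs=0:2|pad=0:8 = 0x8000; big→ 80 00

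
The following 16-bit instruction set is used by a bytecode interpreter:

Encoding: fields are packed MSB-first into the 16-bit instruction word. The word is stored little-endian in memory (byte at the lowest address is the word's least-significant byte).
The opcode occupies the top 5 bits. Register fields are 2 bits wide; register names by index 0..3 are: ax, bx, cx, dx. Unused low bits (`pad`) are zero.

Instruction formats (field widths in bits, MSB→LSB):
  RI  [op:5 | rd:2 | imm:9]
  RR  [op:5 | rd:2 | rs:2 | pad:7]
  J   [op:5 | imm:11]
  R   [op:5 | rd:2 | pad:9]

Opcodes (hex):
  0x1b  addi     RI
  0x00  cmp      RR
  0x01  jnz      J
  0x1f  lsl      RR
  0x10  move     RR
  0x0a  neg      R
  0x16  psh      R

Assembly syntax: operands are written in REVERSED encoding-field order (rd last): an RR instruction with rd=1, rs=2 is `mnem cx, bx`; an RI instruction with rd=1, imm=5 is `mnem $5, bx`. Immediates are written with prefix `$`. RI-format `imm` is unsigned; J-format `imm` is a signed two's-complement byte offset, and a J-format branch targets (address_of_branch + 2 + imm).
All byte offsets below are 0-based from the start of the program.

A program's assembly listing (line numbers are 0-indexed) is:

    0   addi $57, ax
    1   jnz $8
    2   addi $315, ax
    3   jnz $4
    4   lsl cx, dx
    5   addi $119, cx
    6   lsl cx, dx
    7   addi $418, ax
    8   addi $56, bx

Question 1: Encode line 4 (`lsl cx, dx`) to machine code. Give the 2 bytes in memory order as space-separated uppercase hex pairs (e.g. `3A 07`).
L4: lsl op=0x1f:5|rd=3:2|rs=2:2|pad=0:7 ⇒ 0xff00 ⇒ little 00 ff

00 FF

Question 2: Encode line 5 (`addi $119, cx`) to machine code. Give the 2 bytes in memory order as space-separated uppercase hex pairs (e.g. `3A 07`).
77 DC

L5: addi op=0x1b:5|rd=2:2|imm=119:9 ⇒ 0xdc77 ⇒ little 77 dc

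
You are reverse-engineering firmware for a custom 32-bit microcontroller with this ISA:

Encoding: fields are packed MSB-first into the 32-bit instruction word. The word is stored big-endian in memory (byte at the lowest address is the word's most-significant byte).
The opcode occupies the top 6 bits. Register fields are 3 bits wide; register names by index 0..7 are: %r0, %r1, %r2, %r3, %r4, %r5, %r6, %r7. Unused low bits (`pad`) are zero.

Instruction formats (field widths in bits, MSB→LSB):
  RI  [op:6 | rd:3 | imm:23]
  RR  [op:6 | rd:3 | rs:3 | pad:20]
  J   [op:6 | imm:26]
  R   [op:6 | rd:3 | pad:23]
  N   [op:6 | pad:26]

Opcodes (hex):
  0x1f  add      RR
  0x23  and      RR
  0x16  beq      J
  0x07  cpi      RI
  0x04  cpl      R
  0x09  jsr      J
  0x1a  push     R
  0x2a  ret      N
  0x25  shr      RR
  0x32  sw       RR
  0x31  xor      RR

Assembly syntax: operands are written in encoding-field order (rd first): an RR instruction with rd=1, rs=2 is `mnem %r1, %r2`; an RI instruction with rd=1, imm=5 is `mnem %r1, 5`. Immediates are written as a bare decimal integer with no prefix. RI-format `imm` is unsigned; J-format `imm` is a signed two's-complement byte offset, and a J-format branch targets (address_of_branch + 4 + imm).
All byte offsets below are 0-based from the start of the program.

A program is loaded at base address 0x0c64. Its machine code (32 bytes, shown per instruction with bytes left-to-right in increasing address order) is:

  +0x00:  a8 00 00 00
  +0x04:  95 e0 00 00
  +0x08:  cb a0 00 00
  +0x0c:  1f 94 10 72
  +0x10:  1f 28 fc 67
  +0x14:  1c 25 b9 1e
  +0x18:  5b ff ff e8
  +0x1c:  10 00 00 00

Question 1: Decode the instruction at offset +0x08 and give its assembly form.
+0x08: cb a0 00 00 ⇒ word 0xcba00000 (big)
  opcode bits[31:26]=0x32: sw/RR
  rd: (w>>23)&0x7=0x7 → %r7
  rs: (w>>20)&0x7=0x2 → %r2

sw %r7, %r2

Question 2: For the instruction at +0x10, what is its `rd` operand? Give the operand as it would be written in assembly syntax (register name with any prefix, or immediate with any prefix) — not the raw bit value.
[10] 1f 28 fc 67 → 0x1f28fc67
  op=0x1f28fc67>>26=0x7 ⇒ cpi (RI)
  rd@[25:23]=0x6 ⇒ %r6
  imm@[22:0]=0x28fc67 ⇒ 2686055

%r6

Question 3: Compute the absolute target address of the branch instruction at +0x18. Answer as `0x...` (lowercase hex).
off 0x18: read 5b ff ff e8 as big → 0x5bffffe8
  top 6b → 0x16 → beq [J]
  [25:0] imm=67108840 (s26→-24) = -24
  target = base 0x0c64 + off 0x18 + 4 + imm -24 = 0x0c68

0x0c68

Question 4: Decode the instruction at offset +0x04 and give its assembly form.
shr %r3, %r6

[04] 95 e0 00 00 → 0x95e00000
  top 6b → 0x25 → shr [RR]
  rd@[25:23]=0x3 ⇒ %r3
  rs@[22:20]=0x6 ⇒ %r6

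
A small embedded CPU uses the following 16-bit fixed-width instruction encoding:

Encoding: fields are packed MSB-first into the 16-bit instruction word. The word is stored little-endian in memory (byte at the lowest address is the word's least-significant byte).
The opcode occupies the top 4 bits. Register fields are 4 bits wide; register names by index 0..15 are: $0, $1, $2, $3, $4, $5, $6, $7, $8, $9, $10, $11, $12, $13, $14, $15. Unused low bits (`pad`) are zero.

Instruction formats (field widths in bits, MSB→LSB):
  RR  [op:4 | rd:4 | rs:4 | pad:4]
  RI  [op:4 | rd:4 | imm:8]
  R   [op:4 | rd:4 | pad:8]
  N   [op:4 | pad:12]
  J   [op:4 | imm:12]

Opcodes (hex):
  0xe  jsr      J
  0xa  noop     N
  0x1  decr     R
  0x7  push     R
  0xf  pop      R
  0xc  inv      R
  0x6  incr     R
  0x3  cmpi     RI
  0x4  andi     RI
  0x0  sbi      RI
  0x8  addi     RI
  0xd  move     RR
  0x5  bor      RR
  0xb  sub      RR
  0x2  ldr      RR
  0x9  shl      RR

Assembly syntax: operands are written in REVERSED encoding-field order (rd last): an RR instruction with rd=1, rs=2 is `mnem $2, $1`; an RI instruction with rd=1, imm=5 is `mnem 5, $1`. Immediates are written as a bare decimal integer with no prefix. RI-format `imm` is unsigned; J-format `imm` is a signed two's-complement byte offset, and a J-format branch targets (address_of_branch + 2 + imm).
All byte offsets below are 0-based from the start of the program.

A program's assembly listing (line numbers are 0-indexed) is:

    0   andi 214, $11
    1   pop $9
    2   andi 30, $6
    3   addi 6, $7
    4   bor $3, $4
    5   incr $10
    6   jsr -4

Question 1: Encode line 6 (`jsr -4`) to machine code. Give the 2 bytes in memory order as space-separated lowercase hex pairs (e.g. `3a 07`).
L6: jsr op=0xe:4|imm=-4:12 ⇒ 0xeffc ⇒ little fc ef

fc ef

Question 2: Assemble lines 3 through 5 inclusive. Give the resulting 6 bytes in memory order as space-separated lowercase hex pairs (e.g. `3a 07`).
L3: addi op=0x8:4|rd=7:4|imm=6:8 ⇒ 0x8706 ⇒ little 06 87
L4: bor op=0x5:4|rd=4:4|rs=3:4|pad=0:4 ⇒ 0x5430 ⇒ little 30 54
L5: incr op=0x6:4|rd=10:4|pad=0:8 ⇒ 0x6a00 ⇒ little 00 6a

06 87 30 54 00 6a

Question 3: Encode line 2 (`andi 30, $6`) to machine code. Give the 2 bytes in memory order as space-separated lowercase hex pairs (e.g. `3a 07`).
line 2 (andi): pack op=0x4:4|rd=6:4|imm=30:8 = 0x461e; little→ 1e 46

1e 46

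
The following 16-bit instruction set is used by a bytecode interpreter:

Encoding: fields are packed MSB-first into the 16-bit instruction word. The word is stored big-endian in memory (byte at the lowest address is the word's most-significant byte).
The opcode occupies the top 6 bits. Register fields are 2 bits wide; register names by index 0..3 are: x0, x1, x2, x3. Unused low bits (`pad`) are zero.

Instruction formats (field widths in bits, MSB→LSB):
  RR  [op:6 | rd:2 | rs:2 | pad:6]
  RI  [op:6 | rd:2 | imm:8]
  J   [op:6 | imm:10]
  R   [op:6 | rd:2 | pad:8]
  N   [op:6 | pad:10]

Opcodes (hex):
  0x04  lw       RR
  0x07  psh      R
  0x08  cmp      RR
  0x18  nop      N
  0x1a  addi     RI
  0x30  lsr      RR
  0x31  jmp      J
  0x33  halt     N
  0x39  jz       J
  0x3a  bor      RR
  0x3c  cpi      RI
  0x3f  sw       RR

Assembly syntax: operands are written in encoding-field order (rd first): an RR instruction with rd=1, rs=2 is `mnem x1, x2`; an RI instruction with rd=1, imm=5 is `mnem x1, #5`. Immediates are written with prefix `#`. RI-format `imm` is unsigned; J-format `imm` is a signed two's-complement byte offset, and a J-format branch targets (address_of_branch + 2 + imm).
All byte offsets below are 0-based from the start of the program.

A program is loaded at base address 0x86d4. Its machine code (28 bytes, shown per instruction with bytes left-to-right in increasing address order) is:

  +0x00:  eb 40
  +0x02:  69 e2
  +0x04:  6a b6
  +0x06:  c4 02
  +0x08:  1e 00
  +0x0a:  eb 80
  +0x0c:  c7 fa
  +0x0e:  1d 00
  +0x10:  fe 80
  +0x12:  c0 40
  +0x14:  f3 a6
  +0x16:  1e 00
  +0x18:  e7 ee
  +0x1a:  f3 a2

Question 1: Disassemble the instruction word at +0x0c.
+0x0c: c7 fa ⇒ word 0xc7fa (big)
  top 6b → 0x31 → jmp [J]
  imm: (w>>0)&0x3ff=0x3fa (s10→-6) → #-6

jmp #-6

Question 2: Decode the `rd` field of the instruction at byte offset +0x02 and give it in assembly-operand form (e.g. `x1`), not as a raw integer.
+0x02: 69 e2 ⇒ word 0x69e2 (big)
  top 6b → 0x1a → addi [RI]
  [9:8] rd=1 = x1
  [7:0] imm=226 = #226

x1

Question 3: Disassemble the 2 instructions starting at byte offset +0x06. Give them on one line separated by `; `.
[06] c4 02 → 0xc402
  opcode bits[15:10]=0x31: jmp/J
  [9:0] imm=2 = #2
[08] 1e 00 → 0x1e00
  opcode bits[15:10]=0x7: psh/R
  [9:8] rd=2 = x2

jmp #2; psh x2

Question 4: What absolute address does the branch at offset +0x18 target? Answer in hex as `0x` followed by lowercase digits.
0x86dc

[18] e7 ee → 0xe7ee
  opcode bits[15:10]=0x39: jz/J
  [9:0] imm=1006 (s10→-18) = #-18
  target = base 0x86d4 + off 0x18 + 2 + imm -18 = 0x86dc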